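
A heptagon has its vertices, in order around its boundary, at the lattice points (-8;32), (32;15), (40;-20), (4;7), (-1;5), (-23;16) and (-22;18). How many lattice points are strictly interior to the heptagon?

1242

By the shoelace formula, twice the signed area is |[(-8)·15 − 32·32] + [32·(-20) − 40·15] + [40·7 − 4·(-20)] + [4·5 − (-1)·7] + [(-1)·16 − (-23)·5] + [(-23)·18 − (-22)·16] + [(-22)·32 − (-8)·18]| = 2520, so the area is 1260.
Summing gcd(|Δx|,|Δy|) over the edges gives the boundary count: gcd(40,17) + gcd(8,35) + gcd(36,27) + gcd(5,2) + gcd(22,11) + gcd(1,2) + gcd(14,14) = 1+1+9+1+11+1+14 = 38.
Pick's theorem gives I = A − B/2 + 1 = 1260 − 38/2 + 1 = 1242.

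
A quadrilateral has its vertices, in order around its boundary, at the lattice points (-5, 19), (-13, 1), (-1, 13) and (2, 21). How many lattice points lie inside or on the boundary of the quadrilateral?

The shoelace formula gives twice the area as |((-5)·1 − (-13)·19) + ((-13)·13 − (-1)·1) + ((-1)·21 − 2·13) + (2·19 − (-5)·21)| = 170, so the area is 85.
The number of boundary lattice points is Σ gcd(|Δx|,|Δy|) = gcd(8,18) + gcd(12,12) + gcd(3,8) + gcd(7,2) = 2+12+1+1 = 16.
Pick's theorem gives I = A − B/2 + 1 = 85 − 16/2 + 1 = 78, so the closed region contains I + B = 78 + 16 = 94 lattice points.

94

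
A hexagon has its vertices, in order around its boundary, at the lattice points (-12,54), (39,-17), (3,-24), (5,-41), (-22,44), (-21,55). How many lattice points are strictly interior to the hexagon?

Using the shoelace formula, 2A = |((-12)·(-17) − 39·54) + (39·(-24) − 3·(-17)) + (3·(-41) − 5·(-24)) + (5·44 − (-22)·(-41)) + ((-22)·55 − (-21)·44) + ((-21)·54 − (-12)·55)| = 4232, so the area is 2116.
The number of boundary lattice points is Σ gcd(|Δx|,|Δy|) = gcd(51,71) + gcd(36,7) + gcd(2,17) + gcd(27,85) + gcd(1,11) + gcd(9,1) = 1+1+1+1+1+1 = 6.
By Pick's theorem A = I + B/2 − 1, so I = 2116 − 6/2 + 1 = 2114.

2114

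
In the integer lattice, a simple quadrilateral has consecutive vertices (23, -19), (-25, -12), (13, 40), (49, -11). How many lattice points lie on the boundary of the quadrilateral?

8

Summing gcd(|Δx|,|Δy|) over the edges gives the boundary count: gcd(48,7) + gcd(38,52) + gcd(36,51) + gcd(26,8) = 1+2+3+2 = 8.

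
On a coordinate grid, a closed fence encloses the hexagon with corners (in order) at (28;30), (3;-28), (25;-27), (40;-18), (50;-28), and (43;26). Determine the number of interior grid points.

The shoelace formula gives twice the area as |[28·(-28) − 3·30] + [3·(-27) − 25·(-28)] + [25·(-18) − 40·(-27)] + [40·(-28) − 50·(-18)] + [50·26 − 43·(-28)] + [43·30 − 28·26]| = 3221, so the area is 1610.5.
Along each edge there are gcd(|Δx|,|Δy|)+1 lattice points, so counting each shared vertex once the boundary has gcd(25,58) + gcd(22,1) + gcd(15,9) + gcd(10,10) + gcd(7,54) + gcd(15,4) = 1+1+3+10+1+1 = 17.
Pick's theorem gives I = A − B/2 + 1 = 1610.5 − 17/2 + 1 = 1603.

1603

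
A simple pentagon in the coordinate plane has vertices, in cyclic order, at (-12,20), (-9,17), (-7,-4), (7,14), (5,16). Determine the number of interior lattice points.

By the shoelace formula, twice the signed area is |[(-12)·17 − (-9)·20] + [(-9)·(-4) − (-7)·17] + [(-7)·14 − 7·(-4)] + [7·16 − 5·14] + [5·20 − (-12)·16]| = 395, so the area is 197.5.
Summing gcd(|Δx|,|Δy|) over the edges gives the boundary count: gcd(3,3) + gcd(2,21) + gcd(14,18) + gcd(2,2) + gcd(17,4) = 3+1+2+2+1 = 9.
By Pick's theorem A = I + B/2 − 1, so I = 197.5 − 9/2 + 1 = 194.

194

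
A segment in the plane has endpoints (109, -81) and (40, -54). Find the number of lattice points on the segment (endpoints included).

4

The number of lattice points on a segment between lattice points is gcd(|Δx|,|Δy|) + 1 = gcd(69,27) + 1 = 3 + 1 = 4.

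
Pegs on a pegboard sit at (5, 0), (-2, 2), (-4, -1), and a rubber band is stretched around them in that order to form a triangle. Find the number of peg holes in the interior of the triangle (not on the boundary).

The shoelace formula gives twice the area as |[5·2 − (-2)·0] + [(-2)·(-1) − (-4)·2] + [(-4)·0 − 5·(-1)]| = 25, so the area is 12.5.
Along each edge there are gcd(|Δx|,|Δy|)+1 lattice points, so counting each shared vertex once the boundary has gcd(7,2) + gcd(2,3) + gcd(9,1) = 1+1+1 = 3.
By Pick's theorem A = I + B/2 − 1, so I = 12.5 − 3/2 + 1 = 12.

12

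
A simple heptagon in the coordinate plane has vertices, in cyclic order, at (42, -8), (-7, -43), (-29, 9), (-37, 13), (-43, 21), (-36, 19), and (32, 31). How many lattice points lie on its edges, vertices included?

21

Along each edge there are gcd(|Δx|,|Δy|)+1 lattice points, so counting each shared vertex once the boundary has gcd(49,35) + gcd(22,52) + gcd(8,4) + gcd(6,8) + gcd(7,2) + gcd(68,12) + gcd(10,39) = 7+2+4+2+1+4+1 = 21.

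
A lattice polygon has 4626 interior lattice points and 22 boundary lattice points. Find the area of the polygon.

Pick's theorem states A = I + B/2 − 1, so A = 4626 + 22/2 − 1 = 4636.

4636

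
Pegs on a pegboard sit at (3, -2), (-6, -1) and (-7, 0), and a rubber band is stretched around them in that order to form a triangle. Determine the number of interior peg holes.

Using the shoelace formula, 2A = |(3·(-1) − (-6)·(-2)) + ((-6)·0 − (-7)·(-1)) + ((-7)·(-2) − 3·0)| = 8, so the area is 4.
Summing gcd(|Δx|,|Δy|) over the edges gives the boundary count: gcd(9,1) + gcd(1,1) + gcd(10,2) = 1+1+2 = 4.
Pick's theorem gives I = A − B/2 + 1 = 4 − 4/2 + 1 = 3.

3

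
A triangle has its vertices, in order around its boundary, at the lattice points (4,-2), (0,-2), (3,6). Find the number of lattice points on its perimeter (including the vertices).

Along each edge there are gcd(|Δx|,|Δy|)+1 lattice points, so counting each shared vertex once the boundary has gcd(4,0) + gcd(3,8) + gcd(1,8) = 4+1+1 = 6.

6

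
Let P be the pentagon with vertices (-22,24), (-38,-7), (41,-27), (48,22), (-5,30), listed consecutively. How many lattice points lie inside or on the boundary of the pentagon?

3340

By the shoelace formula, twice the signed area is |[(-22)·(-7) − (-38)·24] + [(-38)·(-27) − 41·(-7)] + [41·22 − 48·(-27)] + [48·30 − (-5)·22] + [(-5)·24 − (-22)·30]| = 6667, so the area is 3333.5.
Along each edge there are gcd(|Δx|,|Δy|)+1 lattice points, so counting each shared vertex once the boundary has gcd(16,31) + gcd(79,20) + gcd(7,49) + gcd(53,8) + gcd(17,6) = 1+1+7+1+1 = 11.
Pick's theorem gives I = A − B/2 + 1 = 3333.5 − 11/2 + 1 = 3329, so the closed region contains I + B = 3329 + 11 = 3340 lattice points.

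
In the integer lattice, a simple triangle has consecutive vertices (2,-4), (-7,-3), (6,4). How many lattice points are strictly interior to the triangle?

36

The shoelace formula gives twice the area as |(2·(-3) − (-7)·(-4)) + ((-7)·4 − 6·(-3)) + (6·(-4) − 2·4)| = 76, so the area is 38.
Along each edge there are gcd(|Δx|,|Δy|)+1 lattice points, so counting each shared vertex once the boundary has gcd(9,1) + gcd(13,7) + gcd(4,8) = 1+1+4 = 6.
Pick's theorem gives I = A − B/2 + 1 = 38 − 6/2 + 1 = 36.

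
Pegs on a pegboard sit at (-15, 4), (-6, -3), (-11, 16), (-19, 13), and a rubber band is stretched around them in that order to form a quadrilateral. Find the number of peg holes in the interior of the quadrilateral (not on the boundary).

By the shoelace formula, twice the signed area is |[(-15)·(-3) − (-6)·4] + [(-6)·16 − (-11)·(-3)] + [(-11)·13 − (-19)·16] + [(-19)·4 − (-15)·13]| = 220, so the area is 110.
Along each edge there are gcd(|Δx|,|Δy|)+1 lattice points, so counting each shared vertex once the boundary has gcd(9,7) + gcd(5,19) + gcd(8,3) + gcd(4,9) = 1+1+1+1 = 4.
By Pick's theorem A = I + B/2 − 1, so I = 110 − 4/2 + 1 = 109.

109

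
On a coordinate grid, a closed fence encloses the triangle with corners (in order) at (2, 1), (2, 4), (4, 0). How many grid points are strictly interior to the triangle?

1

By the shoelace formula, twice the signed area is |(2·4 − 2·1) + (2·0 − 4·4) + (4·1 − 2·0)| = 6, so the area is 3.
The number of boundary lattice points is Σ gcd(|Δx|,|Δy|) = gcd(0,3) + gcd(2,4) + gcd(2,1) = 3+2+1 = 6.
By Pick's theorem A = I + B/2 − 1, so I = 3 − 6/2 + 1 = 1.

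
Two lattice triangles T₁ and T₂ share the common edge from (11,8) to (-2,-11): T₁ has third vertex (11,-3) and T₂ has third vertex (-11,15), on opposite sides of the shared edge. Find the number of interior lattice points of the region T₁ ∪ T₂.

The union is the simple quadrilateral with vertices (11,8), (11,-3), (-2,-11), (-11,15) in order.
The shoelace formula gives twice the area as |(11·(-3) − 11·8) + (11·(-11) − (-2)·(-3)) + ((-2)·15 − (-11)·(-11)) + ((-11)·8 − 11·15)| = 652, so the area is 326.
Summing gcd(|Δx|,|Δy|) over the edges gives the boundary count: gcd(0,11) + gcd(13,8) + gcd(9,26) + gcd(22,7) = 11+1+1+1 = 14.
By Pick's theorem I = A − B/2 + 1 = 326 − 14/2 + 1 = 320.

320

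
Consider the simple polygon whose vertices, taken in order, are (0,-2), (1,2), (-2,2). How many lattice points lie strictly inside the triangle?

Using the shoelace formula, 2A = |(0·2 − 1·(-2)) + (1·2 − (-2)·2) + ((-2)·(-2) − 0·2)| = 12, so the area is 6.
Along each edge there are gcd(|Δx|,|Δy|)+1 lattice points, so counting each shared vertex once the boundary has gcd(1,4) + gcd(3,0) + gcd(2,4) = 1+3+2 = 6.
By Pick's theorem A = I + B/2 − 1, so I = 6 − 6/2 + 1 = 4.

4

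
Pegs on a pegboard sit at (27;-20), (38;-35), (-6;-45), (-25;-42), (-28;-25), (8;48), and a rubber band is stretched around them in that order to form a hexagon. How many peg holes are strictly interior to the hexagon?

By the shoelace formula, twice the signed area is |[27·(-35) − 38·(-20)] + [38·(-45) − (-6)·(-35)] + [(-6)·(-42) − (-25)·(-45)] + [(-25)·(-25) − (-28)·(-42)] + [(-28)·48 − 8·(-25)] + [8·(-20) − 27·48]| = 6129, so the area is 6129/2.
Summing gcd(|Δx|,|Δy|) over the edges gives the boundary count: gcd(11,15) + gcd(44,10) + gcd(19,3) + gcd(3,17) + gcd(36,73) + gcd(19,68) = 1+2+1+1+1+1 = 7.
Pick's theorem gives I = A − B/2 + 1 = 6129/2 − 7/2 + 1 = 3062.

3062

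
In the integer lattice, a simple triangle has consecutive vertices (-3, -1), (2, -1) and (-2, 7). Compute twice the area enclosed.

Using the shoelace formula, 2A = |((-3)·(-1) − 2·(-1)) + (2·7 − (-2)·(-1)) + ((-2)·(-1) − (-3)·7)| = 40, so the area is 20.

40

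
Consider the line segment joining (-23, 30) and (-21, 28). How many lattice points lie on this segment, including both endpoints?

The number of lattice points on a segment between lattice points is gcd(|Δx|,|Δy|) + 1 = gcd(2,2) + 1 = 2 + 1 = 3.

3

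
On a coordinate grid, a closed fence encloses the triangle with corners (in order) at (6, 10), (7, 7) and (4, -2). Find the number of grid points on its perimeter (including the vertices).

The number of boundary lattice points is Σ gcd(|Δx|,|Δy|) = gcd(1,3) + gcd(3,9) + gcd(2,12) = 1+3+2 = 6.

6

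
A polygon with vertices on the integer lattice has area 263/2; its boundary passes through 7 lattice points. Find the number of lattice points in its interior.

From Pick's theorem, I = A − B/2 + 1 = 263/2 − 7/2 + 1 = 129.

129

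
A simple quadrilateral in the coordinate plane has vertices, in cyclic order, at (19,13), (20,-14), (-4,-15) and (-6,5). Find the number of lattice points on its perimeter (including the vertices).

The number of boundary lattice points is Σ gcd(|Δx|,|Δy|) = gcd(1,27) + gcd(24,1) + gcd(2,20) + gcd(25,8) = 1+1+2+1 = 5.

5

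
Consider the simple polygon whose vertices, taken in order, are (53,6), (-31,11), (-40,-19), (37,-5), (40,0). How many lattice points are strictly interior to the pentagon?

1565

Using the shoelace formula, 2A = |(53·11 − (-31)·6) + ((-31)·(-19) − (-40)·11) + ((-40)·(-5) − 37·(-19)) + (37·0 − 40·(-5)) + (40·6 − 53·0)| = 3141, so the area is 3141/2.
Along each edge there are gcd(|Δx|,|Δy|)+1 lattice points, so counting each shared vertex once the boundary has gcd(84,5) + gcd(9,30) + gcd(77,14) + gcd(3,5) + gcd(13,6) = 1+3+7+1+1 = 13.
Pick's theorem gives I = A − B/2 + 1 = 3141/2 − 13/2 + 1 = 1565.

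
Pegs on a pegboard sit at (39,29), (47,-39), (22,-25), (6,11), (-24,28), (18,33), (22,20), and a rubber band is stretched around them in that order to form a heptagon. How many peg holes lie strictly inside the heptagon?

2085

By the shoelace formula, twice the signed area is |(39·(-39) − 47·29) + (47·(-25) − 22·(-39)) + (22·11 − 6·(-25)) + (6·28 − (-24)·11) + ((-24)·33 − 18·28) + (18·20 − 22·33) + (22·29 − 39·20)| = 4181, so the area is 2090.5.
The number of boundary lattice points is Σ gcd(|Δx|,|Δy|) = gcd(8,68) + gcd(25,14) + gcd(16,36) + gcd(30,17) + gcd(42,5) + gcd(4,13) + gcd(17,9) = 4+1+4+1+1+1+1 = 13.
By Pick's theorem A = I + B/2 − 1, so I = 2090.5 − 13/2 + 1 = 2085.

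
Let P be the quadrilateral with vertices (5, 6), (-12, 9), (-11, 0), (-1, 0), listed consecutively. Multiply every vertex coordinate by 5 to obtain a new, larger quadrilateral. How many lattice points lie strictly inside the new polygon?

By the shoelace formula, twice the signed area is |[5·9 − (-12)·6] + [(-12)·0 − (-11)·9] + [(-11)·0 − (-1)·0] + [(-1)·6 − 5·0]| = 210, so the area is 105.
Along each edge there are gcd(|Δx|,|Δy|)+1 lattice points, so counting each shared vertex once the boundary has gcd(17,3) + gcd(1,9) + gcd(10,0) + gcd(6,6) = 1+1+10+6 = 18.
Scaling by 5 multiplies the area by 5² = 25 (so the new area is 2625) and multiplies the boundary lattice-point count by 5, giving 90.
By Pick's theorem, the interior count of the dilated polygon is 2625 − 90/2 + 1 = 2581.

2581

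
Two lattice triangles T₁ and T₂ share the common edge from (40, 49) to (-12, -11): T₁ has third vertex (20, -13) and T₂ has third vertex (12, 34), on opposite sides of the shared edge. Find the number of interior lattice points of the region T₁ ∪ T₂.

The union is the simple quadrilateral with vertices (40, 49), (20, -13), (-12, -11), (12, 34) in order.
By the shoelace formula, twice the signed area is |[40·(-13) − 20·49] + [20·(-11) − (-12)·(-13)] + [(-12)·34 − 12·(-11)] + [12·49 − 40·34]| = 2924, so the area is 1462.
Summing gcd(|Δx|,|Δy|) over the edges gives the boundary count: gcd(20,62) + gcd(32,2) + gcd(24,45) + gcd(28,15) = 2+2+3+1 = 8.
By Pick's theorem I = A − B/2 + 1 = 1462 − 8/2 + 1 = 1459.

1459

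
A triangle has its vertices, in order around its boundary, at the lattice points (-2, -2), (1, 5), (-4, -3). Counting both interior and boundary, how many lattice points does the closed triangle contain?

By the shoelace formula, twice the signed area is |((-2)·5 − 1·(-2)) + (1·(-3) − (-4)·5) + ((-4)·(-2) − (-2)·(-3))| = 11, so the area is 11/2.
The number of boundary lattice points is Σ gcd(|Δx|,|Δy|) = gcd(3,7) + gcd(5,8) + gcd(2,1) = 1+1+1 = 3.
Pick's theorem gives I = A − B/2 + 1 = 11/2 − 3/2 + 1 = 5, so the closed region contains I + B = 5 + 3 = 8 lattice points.

8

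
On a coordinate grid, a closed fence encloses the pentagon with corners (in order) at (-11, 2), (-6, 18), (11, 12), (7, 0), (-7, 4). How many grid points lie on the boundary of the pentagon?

Along each edge there are gcd(|Δx|,|Δy|)+1 lattice points, so counting each shared vertex once the boundary has gcd(5,16) + gcd(17,6) + gcd(4,12) + gcd(14,4) + gcd(4,2) = 1+1+4+2+2 = 10.

10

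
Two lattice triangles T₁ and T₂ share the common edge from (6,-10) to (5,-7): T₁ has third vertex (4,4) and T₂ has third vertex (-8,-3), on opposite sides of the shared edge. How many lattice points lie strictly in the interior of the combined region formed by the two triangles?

The union is the simple quadrilateral with vertices (6,-10), (4,4), (5,-7), (-8,-3) in order.
Using the shoelace formula, 2A = |(6·4 − 4·(-10)) + (4·(-7) − 5·4) + (5·(-3) − (-8)·(-7)) + ((-8)·(-10) − 6·(-3))| = 43, so the area is 21.5.
Along each edge there are gcd(|Δx|,|Δy|)+1 lattice points, so counting each shared vertex once the boundary has gcd(2,14) + gcd(1,11) + gcd(13,4) + gcd(14,7) = 2+1+1+7 = 11.
By Pick's theorem I = A − B/2 + 1 = 21.5 − 11/2 + 1 = 17.

17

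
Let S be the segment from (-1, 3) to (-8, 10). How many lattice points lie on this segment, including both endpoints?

The number of lattice points on a segment between lattice points is gcd(|Δx|,|Δy|) + 1 = gcd(7,7) + 1 = 7 + 1 = 8.

8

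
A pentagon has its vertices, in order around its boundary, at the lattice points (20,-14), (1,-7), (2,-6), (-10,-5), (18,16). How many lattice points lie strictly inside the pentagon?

410

The shoelace formula gives twice the area as |[20·(-7) − 1·(-14)] + [1·(-6) − 2·(-7)] + [2·(-5) − (-10)·(-6)] + [(-10)·16 − 18·(-5)] + [18·(-14) − 20·16]| = 830, so the area is 415.
Summing gcd(|Δx|,|Δy|) over the edges gives the boundary count: gcd(19,7) + gcd(1,1) + gcd(12,1) + gcd(28,21) + gcd(2,30) = 1+1+1+7+2 = 12.
Pick's theorem gives I = A − B/2 + 1 = 415 − 12/2 + 1 = 410.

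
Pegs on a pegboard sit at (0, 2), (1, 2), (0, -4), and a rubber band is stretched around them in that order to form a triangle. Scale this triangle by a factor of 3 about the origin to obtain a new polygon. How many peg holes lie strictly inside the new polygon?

Using the shoelace formula, 2A = |[0·2 − 1·2] + [1·(-4) − 0·2] + [0·2 − 0·(-4)]| = 6, so the area is 3.
Along each edge there are gcd(|Δx|,|Δy|)+1 lattice points, so counting each shared vertex once the boundary has gcd(1,0) + gcd(1,6) + gcd(0,6) = 1+1+6 = 8.
Scaling by 3 multiplies the area by 3² = 9 (so the new area is 27) and multiplies the boundary lattice-point count by 3, giving 24.
By Pick's theorem, the interior count of the dilated polygon is 27 − 24/2 + 1 = 16.

16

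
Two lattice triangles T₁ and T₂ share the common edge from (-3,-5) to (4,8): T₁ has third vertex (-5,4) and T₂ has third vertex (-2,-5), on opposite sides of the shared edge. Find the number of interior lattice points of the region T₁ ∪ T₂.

The union is the simple quadrilateral with vertices (-3,-5), (-5,4), (4,8), (-2,-5) in order.
By the shoelace formula, twice the signed area is |[(-3)·4 − (-5)·(-5)] + [(-5)·8 − 4·4] + [4·(-5) − (-2)·8] + [(-2)·(-5) − (-3)·(-5)]| = 102, so the area is 51.
Summing gcd(|Δx|,|Δy|) over the edges gives the boundary count: gcd(2,9) + gcd(9,4) + gcd(6,13) + gcd(1,0) = 1+1+1+1 = 4.
By Pick's theorem I = A − B/2 + 1 = 51 − 4/2 + 1 = 50.

50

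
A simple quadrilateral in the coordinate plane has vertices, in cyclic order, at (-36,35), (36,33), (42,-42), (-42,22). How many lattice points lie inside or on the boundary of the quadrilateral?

3438

Using the shoelace formula, 2A = |((-36)·33 − 36·35) + (36·(-42) − 42·33) + (42·22 − (-42)·(-42)) + ((-42)·35 − (-36)·22)| = 6864, so the area is 3432.
Along each edge there are gcd(|Δx|,|Δy|)+1 lattice points, so counting each shared vertex once the boundary has gcd(72,2) + gcd(6,75) + gcd(84,64) + gcd(6,13) = 2+3+4+1 = 10.
Pick's theorem gives I = A − B/2 + 1 = 3432 − 10/2 + 1 = 3428, so the closed region contains I + B = 3428 + 10 = 3438 lattice points.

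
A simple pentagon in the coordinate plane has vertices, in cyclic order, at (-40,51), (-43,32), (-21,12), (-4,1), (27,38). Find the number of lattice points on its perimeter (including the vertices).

6

Along each edge there are gcd(|Δx|,|Δy|)+1 lattice points, so counting each shared vertex once the boundary has gcd(3,19) + gcd(22,20) + gcd(17,11) + gcd(31,37) + gcd(67,13) = 1+2+1+1+1 = 6.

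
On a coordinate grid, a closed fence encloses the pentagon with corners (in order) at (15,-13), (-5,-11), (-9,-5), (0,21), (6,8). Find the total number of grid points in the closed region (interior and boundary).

By the shoelace formula, twice the signed area is |(15·(-11) − (-5)·(-13)) + ((-5)·(-5) − (-9)·(-11)) + ((-9)·21 − 0·(-5)) + (0·8 − 6·21) + (6·(-13) − 15·8)| = 817, so the area is 408.5.
The number of boundary lattice points is Σ gcd(|Δx|,|Δy|) = gcd(20,2) + gcd(4,6) + gcd(9,26) + gcd(6,13) + gcd(9,21) = 2+2+1+1+3 = 9.
Pick's theorem gives I = A − B/2 + 1 = 408.5 − 9/2 + 1 = 405, so the closed region contains I + B = 405 + 9 = 414 lattice points.

414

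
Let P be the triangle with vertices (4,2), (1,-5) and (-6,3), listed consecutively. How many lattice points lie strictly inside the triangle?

The shoelace formula gives twice the area as |[4·(-5) − 1·2] + [1·3 − (-6)·(-5)] + [(-6)·2 − 4·3]| = 73, so the area is 36.5.
Along each edge there are gcd(|Δx|,|Δy|)+1 lattice points, so counting each shared vertex once the boundary has gcd(3,7) + gcd(7,8) + gcd(10,1) = 1+1+1 = 3.
By Pick's theorem A = I + B/2 − 1, so I = 36.5 − 3/2 + 1 = 36.

36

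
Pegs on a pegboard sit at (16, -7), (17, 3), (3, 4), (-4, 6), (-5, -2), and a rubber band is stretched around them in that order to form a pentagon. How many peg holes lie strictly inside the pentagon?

181

By the shoelace formula, twice the signed area is |(16·3 − 17·(-7)) + (17·4 − 3·3) + (3·6 − (-4)·4) + ((-4)·(-2) − (-5)·6) + ((-5)·(-7) − 16·(-2))| = 365, so the area is 182.5.
Summing gcd(|Δx|,|Δy|) over the edges gives the boundary count: gcd(1,10) + gcd(14,1) + gcd(7,2) + gcd(1,8) + gcd(21,5) = 1+1+1+1+1 = 5.
By Pick's theorem A = I + B/2 − 1, so I = 182.5 − 5/2 + 1 = 181.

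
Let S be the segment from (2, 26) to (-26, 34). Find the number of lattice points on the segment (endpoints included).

5

The number of lattice points on a segment between lattice points is gcd(|Δx|,|Δy|) + 1 = gcd(28,8) + 1 = 4 + 1 = 5.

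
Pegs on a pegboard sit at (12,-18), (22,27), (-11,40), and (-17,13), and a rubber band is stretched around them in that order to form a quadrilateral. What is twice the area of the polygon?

The shoelace formula gives twice the area as |[12·27 − 22·(-18)] + [22·40 − (-11)·27] + [(-11)·13 − (-17)·40] + [(-17)·(-18) − 12·13]| = 2584, so the area is 1292.

2584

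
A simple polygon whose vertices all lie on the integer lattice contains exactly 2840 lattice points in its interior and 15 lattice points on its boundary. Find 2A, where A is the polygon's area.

5693

By Pick's theorem, A = I + B/2 − 1 = 2840 + 15/2 − 1 = 5693/2.
Hence 2A = 5693.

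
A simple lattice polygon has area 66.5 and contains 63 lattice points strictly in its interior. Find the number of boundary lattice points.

9

Pick's theorem gives A = I + B/2 − 1, so B = 2(A − I + 1) = 2(66.5 − 63 + 1) = 9.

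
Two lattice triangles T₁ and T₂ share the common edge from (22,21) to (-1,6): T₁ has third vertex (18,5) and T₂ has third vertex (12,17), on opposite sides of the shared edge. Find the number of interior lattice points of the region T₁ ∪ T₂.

The union is the simple quadrilateral with vertices (22,21), (18,5), (-1,6), (12,17) in order.
The shoelace formula gives twice the area as |(22·5 − 18·21) + (18·6 − (-1)·5) + ((-1)·17 − 12·6) + (12·21 − 22·17)| = 366, so the area is 183.
The number of boundary lattice points is Σ gcd(|Δx|,|Δy|) = gcd(4,16) + gcd(19,1) + gcd(13,11) + gcd(10,4) = 4+1+1+2 = 8.
By Pick's theorem I = A − B/2 + 1 = 183 − 8/2 + 1 = 180.

180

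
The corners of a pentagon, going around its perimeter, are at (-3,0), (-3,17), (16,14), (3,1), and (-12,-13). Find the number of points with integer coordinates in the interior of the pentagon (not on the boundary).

213

By the shoelace formula, twice the signed area is |[(-3)·17 − (-3)·0] + [(-3)·14 − 16·17] + [16·1 − 3·14] + [3·(-13) − (-12)·1] + [(-12)·0 − (-3)·(-13)]| = 457, so the area is 457/2.
Along each edge there are gcd(|Δx|,|Δy|)+1 lattice points, so counting each shared vertex once the boundary has gcd(0,17) + gcd(19,3) + gcd(13,13) + gcd(15,14) + gcd(9,13) = 17+1+13+1+1 = 33.
Pick's theorem gives I = A − B/2 + 1 = 457/2 − 33/2 + 1 = 213.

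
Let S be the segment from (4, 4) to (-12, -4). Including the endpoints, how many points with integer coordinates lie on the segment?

The number of lattice points on a segment between lattice points is gcd(|Δx|,|Δy|) + 1 = gcd(16,8) + 1 = 8 + 1 = 9.

9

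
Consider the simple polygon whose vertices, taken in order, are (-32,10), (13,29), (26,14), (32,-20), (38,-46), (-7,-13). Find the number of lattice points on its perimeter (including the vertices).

10

Along each edge there are gcd(|Δx|,|Δy|)+1 lattice points, so counting each shared vertex once the boundary has gcd(45,19) + gcd(13,15) + gcd(6,34) + gcd(6,26) + gcd(45,33) + gcd(25,23) = 1+1+2+2+3+1 = 10.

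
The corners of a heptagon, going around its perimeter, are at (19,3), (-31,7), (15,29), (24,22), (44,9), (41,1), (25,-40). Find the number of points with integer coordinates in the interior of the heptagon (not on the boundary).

The shoelace formula gives twice the area as |(19·7 − (-31)·3) + ((-31)·29 − 15·7) + (15·22 − 24·29) + (24·9 − 44·22) + (44·1 − 41·9) + (41·(-40) − 25·1) + (25·3 − 19·(-40))| = 3051, so the area is 1525.5.
Summing gcd(|Δx|,|Δy|) over the edges gives the boundary count: gcd(50,4) + gcd(46,22) + gcd(9,7) + gcd(20,13) + gcd(3,8) + gcd(16,41) + gcd(6,43) = 2+2+1+1+1+1+1 = 9.
By Pick's theorem A = I + B/2 − 1, so I = 1525.5 − 9/2 + 1 = 1522.

1522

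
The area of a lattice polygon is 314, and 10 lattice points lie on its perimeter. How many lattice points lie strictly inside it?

310

Pick's theorem A = I + B/2 − 1 rearranges to I = A − B/2 + 1 = 314 − 10/2 + 1 = 310.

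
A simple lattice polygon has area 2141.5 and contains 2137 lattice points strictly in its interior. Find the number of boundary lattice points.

Pick's theorem gives A = I + B/2 − 1, so B = 2(A − I + 1) = 2(2141.5 − 2137 + 1) = 11.

11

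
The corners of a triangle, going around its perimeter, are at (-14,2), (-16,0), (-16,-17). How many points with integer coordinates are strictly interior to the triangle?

8

The shoelace formula gives twice the area as |[(-14)·0 − (-16)·2] + [(-16)·(-17) − (-16)·0] + [(-16)·2 − (-14)·(-17)]| = 34, so the area is 17.
Along each edge there are gcd(|Δx|,|Δy|)+1 lattice points, so counting each shared vertex once the boundary has gcd(2,2) + gcd(0,17) + gcd(2,19) = 2+17+1 = 20.
By Pick's theorem A = I + B/2 − 1, so I = 17 − 20/2 + 1 = 8.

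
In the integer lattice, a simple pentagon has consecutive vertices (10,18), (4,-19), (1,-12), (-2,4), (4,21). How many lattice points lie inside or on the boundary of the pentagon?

By the shoelace formula, twice the signed area is |(10·(-19) − 4·18) + (4·(-12) − 1·(-19)) + (1·4 − (-2)·(-12)) + ((-2)·21 − 4·4) + (4·18 − 10·21)| = 507, so the area is 507/2.
The number of boundary lattice points is Σ gcd(|Δx|,|Δy|) = gcd(6,37) + gcd(3,7) + gcd(3,16) + gcd(6,17) + gcd(6,3) = 1+1+1+1+3 = 7.
Pick's theorem gives I = A − B/2 + 1 = 507/2 − 7/2 + 1 = 251, so the closed region contains I + B = 251 + 7 = 258 lattice points.

258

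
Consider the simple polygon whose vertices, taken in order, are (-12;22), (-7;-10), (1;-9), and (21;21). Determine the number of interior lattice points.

630

The shoelace formula gives twice the area as |[(-12)·(-10) − (-7)·22] + [(-7)·(-9) − 1·(-10)] + [1·21 − 21·(-9)] + [21·22 − (-12)·21]| = 1271, so the area is 1271/2.
Summing gcd(|Δx|,|Δy|) over the edges gives the boundary count: gcd(5,32) + gcd(8,1) + gcd(20,30) + gcd(33,1) = 1+1+10+1 = 13.
By Pick's theorem A = I + B/2 − 1, so I = 1271/2 − 13/2 + 1 = 630.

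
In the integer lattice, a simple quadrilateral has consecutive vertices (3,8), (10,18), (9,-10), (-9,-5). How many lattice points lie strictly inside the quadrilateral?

239

The shoelace formula gives twice the area as |[3·18 − 10·8] + [10·(-10) − 9·18] + [9·(-5) − (-9)·(-10)] + [(-9)·8 − 3·(-5)]| = 480, so the area is 240.
Summing gcd(|Δx|,|Δy|) over the edges gives the boundary count: gcd(7,10) + gcd(1,28) + gcd(18,5) + gcd(12,13) = 1+1+1+1 = 4.
Pick's theorem gives I = A − B/2 + 1 = 240 − 4/2 + 1 = 239.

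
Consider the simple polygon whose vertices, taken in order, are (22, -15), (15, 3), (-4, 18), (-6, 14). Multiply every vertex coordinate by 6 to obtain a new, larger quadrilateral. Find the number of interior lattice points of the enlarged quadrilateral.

The shoelace formula gives twice the area as |(22·3 − 15·(-15)) + (15·18 − (-4)·3) + ((-4)·14 − (-6)·18) + ((-6)·(-15) − 22·14)| = 407, so the area is 203.5.
Summing gcd(|Δx|,|Δy|) over the edges gives the boundary count: gcd(7,18) + gcd(19,15) + gcd(2,4) + gcd(28,29) = 1+1+2+1 = 5.
Scaling by 6 multiplies the area by 6² = 36 (so the new area is 7326) and multiplies the boundary lattice-point count by 6, giving 30.
By Pick's theorem, the interior count of the dilated polygon is 7326 − 30/2 + 1 = 7312.

7312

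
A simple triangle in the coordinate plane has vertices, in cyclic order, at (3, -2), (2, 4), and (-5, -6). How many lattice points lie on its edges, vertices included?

6

Along each edge there are gcd(|Δx|,|Δy|)+1 lattice points, so counting each shared vertex once the boundary has gcd(1,6) + gcd(7,10) + gcd(8,4) = 1+1+4 = 6.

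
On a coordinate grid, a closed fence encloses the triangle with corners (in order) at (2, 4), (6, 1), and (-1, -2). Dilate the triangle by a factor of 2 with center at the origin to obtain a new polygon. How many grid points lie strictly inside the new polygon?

By the shoelace formula, twice the signed area is |(2·1 − 6·4) + (6·(-2) − (-1)·1) + ((-1)·4 − 2·(-2))| = 33, so the area is 33/2.
The number of boundary lattice points is Σ gcd(|Δx|,|Δy|) = gcd(4,3) + gcd(7,3) + gcd(3,6) = 1+1+3 = 5.
Scaling by 2 multiplies the area by 2² = 4 (so the new area is 66) and multiplies the boundary lattice-point count by 2, giving 10.
By Pick's theorem, the interior count of the dilated polygon is 66 − 10/2 + 1 = 62.

62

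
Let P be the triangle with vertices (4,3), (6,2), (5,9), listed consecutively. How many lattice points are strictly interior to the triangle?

The shoelace formula gives twice the area as |(4·2 − 6·3) + (6·9 − 5·2) + (5·3 − 4·9)| = 13, so the area is 6.5.
Summing gcd(|Δx|,|Δy|) over the edges gives the boundary count: gcd(2,1) + gcd(1,7) + gcd(1,6) = 1+1+1 = 3.
Pick's theorem gives I = A − B/2 + 1 = 6.5 − 3/2 + 1 = 6.

6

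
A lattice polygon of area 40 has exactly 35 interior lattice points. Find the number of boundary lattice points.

Pick's theorem gives A = I + B/2 − 1, so B = 2(A − I + 1) = 2(40 − 35 + 1) = 12.

12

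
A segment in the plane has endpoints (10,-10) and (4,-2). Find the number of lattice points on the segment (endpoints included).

3

The number of lattice points on a segment between lattice points is gcd(|Δx|,|Δy|) + 1 = gcd(6,8) + 1 = 2 + 1 = 3.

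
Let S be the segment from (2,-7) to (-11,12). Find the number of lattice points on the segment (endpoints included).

The number of lattice points on a segment between lattice points is gcd(|Δx|,|Δy|) + 1 = gcd(13,19) + 1 = 1 + 1 = 2.

2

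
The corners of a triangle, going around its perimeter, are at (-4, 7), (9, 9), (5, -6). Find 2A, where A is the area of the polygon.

187

The shoelace formula gives twice the area as |((-4)·9 − 9·7) + (9·(-6) − 5·9) + (5·7 − (-4)·(-6))| = 187, so the area is 93.5.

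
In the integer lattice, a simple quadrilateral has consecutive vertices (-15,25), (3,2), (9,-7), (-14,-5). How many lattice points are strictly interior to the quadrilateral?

354

By the shoelace formula, twice the signed area is |((-15)·2 − 3·25) + (3·(-7) − 9·2) + (9·(-5) − (-14)·(-7)) + ((-14)·25 − (-15)·(-5))| = 712, so the area is 356.
Summing gcd(|Δx|,|Δy|) over the edges gives the boundary count: gcd(18,23) + gcd(6,9) + gcd(23,2) + gcd(1,30) = 1+3+1+1 = 6.
Pick's theorem gives I = A − B/2 + 1 = 356 − 6/2 + 1 = 354.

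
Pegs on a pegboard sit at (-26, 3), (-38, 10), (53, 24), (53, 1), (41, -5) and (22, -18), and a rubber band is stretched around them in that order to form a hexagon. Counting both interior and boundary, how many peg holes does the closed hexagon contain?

2093

The shoelace formula gives twice the area as |((-26)·10 − (-38)·3) + ((-38)·24 − 53·10) + (53·1 − 53·24) + (53·(-5) − 41·1) + (41·(-18) − 22·(-5)) + (22·3 − (-26)·(-18))| = 4143, so the area is 4143/2.
The number of boundary lattice points is Σ gcd(|Δx|,|Δy|) = gcd(12,7) + gcd(91,14) + gcd(0,23) + gcd(12,6) + gcd(19,13) + gcd(48,21) = 1+7+23+6+1+3 = 41.
Pick's theorem gives I = A − B/2 + 1 = 4143/2 − 41/2 + 1 = 2052, so the closed region contains I + B = 2052 + 41 = 2093 lattice points.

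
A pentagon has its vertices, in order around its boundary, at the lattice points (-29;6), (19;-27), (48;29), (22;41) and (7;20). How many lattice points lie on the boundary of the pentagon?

The number of boundary lattice points is Σ gcd(|Δx|,|Δy|) = gcd(48,33) + gcd(29,56) + gcd(26,12) + gcd(15,21) + gcd(36,14) = 3+1+2+3+2 = 11.

11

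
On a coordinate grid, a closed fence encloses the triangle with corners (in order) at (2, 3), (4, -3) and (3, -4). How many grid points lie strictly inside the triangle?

The shoelace formula gives twice the area as |(2·(-3) − 4·3) + (4·(-4) − 3·(-3)) + (3·3 − 2·(-4))| = 8, so the area is 4.
Summing gcd(|Δx|,|Δy|) over the edges gives the boundary count: gcd(2,6) + gcd(1,1) + gcd(1,7) = 2+1+1 = 4.
Pick's theorem gives I = A − B/2 + 1 = 4 − 4/2 + 1 = 3.

3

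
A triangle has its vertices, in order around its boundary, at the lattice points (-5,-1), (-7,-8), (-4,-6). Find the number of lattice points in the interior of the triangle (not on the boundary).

8

By the shoelace formula, twice the signed area is |((-5)·(-8) − (-7)·(-1)) + ((-7)·(-6) − (-4)·(-8)) + ((-4)·(-1) − (-5)·(-6))| = 17, so the area is 8.5.
Along each edge there are gcd(|Δx|,|Δy|)+1 lattice points, so counting each shared vertex once the boundary has gcd(2,7) + gcd(3,2) + gcd(1,5) = 1+1+1 = 3.
By Pick's theorem A = I + B/2 − 1, so I = 8.5 − 3/2 + 1 = 8.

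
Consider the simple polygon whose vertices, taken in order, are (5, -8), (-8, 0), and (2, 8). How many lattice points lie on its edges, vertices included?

The number of boundary lattice points is Σ gcd(|Δx|,|Δy|) = gcd(13,8) + gcd(10,8) + gcd(3,16) = 1+2+1 = 4.

4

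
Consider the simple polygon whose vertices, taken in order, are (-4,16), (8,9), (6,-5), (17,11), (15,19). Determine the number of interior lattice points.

The shoelace formula gives twice the area as |[(-4)·9 − 8·16] + [8·(-5) − 6·9] + [6·11 − 17·(-5)] + [17·19 − 15·11] + [15·16 − (-4)·19]| = 367, so the area is 183.5.
Along each edge there are gcd(|Δx|,|Δy|)+1 lattice points, so counting each shared vertex once the boundary has gcd(12,7) + gcd(2,14) + gcd(11,16) + gcd(2,8) + gcd(19,3) = 1+2+1+2+1 = 7.
By Pick's theorem A = I + B/2 − 1, so I = 183.5 − 7/2 + 1 = 181.

181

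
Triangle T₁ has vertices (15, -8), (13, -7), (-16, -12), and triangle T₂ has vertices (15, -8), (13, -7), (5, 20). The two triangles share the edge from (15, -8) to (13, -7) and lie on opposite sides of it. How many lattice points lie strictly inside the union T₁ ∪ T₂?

41

The union is the simple quadrilateral with vertices (15, -8), (-16, -12), (13, -7), (5, 20) in order.
By the shoelace formula, twice the signed area is |(15·(-12) − (-16)·(-8)) + ((-16)·(-7) − 13·(-12)) + (13·20 − 5·(-7)) + (5·(-8) − 15·20)| = 85, so the area is 42.5.
Along each edge there are gcd(|Δx|,|Δy|)+1 lattice points, so counting each shared vertex once the boundary has gcd(31,4) + gcd(29,5) + gcd(8,27) + gcd(10,28) = 1+1+1+2 = 5.
By Pick's theorem I = A − B/2 + 1 = 42.5 − 5/2 + 1 = 41.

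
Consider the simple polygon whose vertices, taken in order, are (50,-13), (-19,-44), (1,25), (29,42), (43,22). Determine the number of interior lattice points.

3189

By the shoelace formula, twice the signed area is |(50·(-44) − (-19)·(-13)) + ((-19)·25 − 1·(-44)) + (1·42 − 29·25) + (29·22 − 43·42) + (43·(-13) − 50·22)| = 6388, so the area is 3194.
The number of boundary lattice points is Σ gcd(|Δx|,|Δy|) = gcd(69,31) + gcd(20,69) + gcd(28,17) + gcd(14,20) + gcd(7,35) = 1+1+1+2+7 = 12.
By Pick's theorem A = I + B/2 − 1, so I = 3194 − 12/2 + 1 = 3189.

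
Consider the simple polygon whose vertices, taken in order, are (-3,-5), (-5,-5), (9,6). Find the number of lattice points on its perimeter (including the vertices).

Summing gcd(|Δx|,|Δy|) over the edges gives the boundary count: gcd(2,0) + gcd(14,11) + gcd(12,11) = 2+1+1 = 4.

4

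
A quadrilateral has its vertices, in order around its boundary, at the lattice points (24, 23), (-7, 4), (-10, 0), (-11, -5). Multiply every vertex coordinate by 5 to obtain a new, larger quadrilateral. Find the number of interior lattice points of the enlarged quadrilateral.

Using the shoelace formula, 2A = |[24·4 − (-7)·23] + [(-7)·0 − (-10)·4] + [(-10)·(-5) − (-11)·0] + [(-11)·23 − 24·(-5)]| = 214, so the area is 107.
The number of boundary lattice points is Σ gcd(|Δx|,|Δy|) = gcd(31,19) + gcd(3,4) + gcd(1,5) + gcd(35,28) = 1+1+1+7 = 10.
Scaling by 5 multiplies the area by 5² = 25 (so the new area is 2675) and multiplies the boundary lattice-point count by 5, giving 50.
By Pick's theorem, the interior count of the dilated polygon is 2675 − 50/2 + 1 = 2651.

2651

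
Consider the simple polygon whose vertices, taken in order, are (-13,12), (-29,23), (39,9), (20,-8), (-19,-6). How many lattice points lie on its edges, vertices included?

Along each edge there are gcd(|Δx|,|Δy|)+1 lattice points, so counting each shared vertex once the boundary has gcd(16,11) + gcd(68,14) + gcd(19,17) + gcd(39,2) + gcd(6,18) = 1+2+1+1+6 = 11.

11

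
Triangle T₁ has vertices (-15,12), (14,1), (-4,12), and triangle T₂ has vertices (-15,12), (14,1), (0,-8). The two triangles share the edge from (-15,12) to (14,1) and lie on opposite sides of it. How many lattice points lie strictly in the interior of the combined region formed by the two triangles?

The union is the simple quadrilateral with vertices (-15,12), (-4,12), (14,1), (0,-8) in order.
Using the shoelace formula, 2A = |[(-15)·12 − (-4)·12] + [(-4)·1 − 14·12] + [14·(-8) − 0·1] + [0·12 − (-15)·(-8)]| = 536, so the area is 268.
Summing gcd(|Δx|,|Δy|) over the edges gives the boundary count: gcd(11,0) + gcd(18,11) + gcd(14,9) + gcd(15,20) = 11+1+1+5 = 18.
By Pick's theorem I = A − B/2 + 1 = 268 − 18/2 + 1 = 260.

260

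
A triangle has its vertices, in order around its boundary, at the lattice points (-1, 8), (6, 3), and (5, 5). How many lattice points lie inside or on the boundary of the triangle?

Using the shoelace formula, 2A = |((-1)·3 − 6·8) + (6·5 − 5·3) + (5·8 − (-1)·5)| = 9, so the area is 9/2.
Summing gcd(|Δx|,|Δy|) over the edges gives the boundary count: gcd(7,5) + gcd(1,2) + gcd(6,3) = 1+1+3 = 5.
Pick's theorem gives I = A − B/2 + 1 = 9/2 − 5/2 + 1 = 3, so the closed region contains I + B = 3 + 5 = 8 lattice points.

8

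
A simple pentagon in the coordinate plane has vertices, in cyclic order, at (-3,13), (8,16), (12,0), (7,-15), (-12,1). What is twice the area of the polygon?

850

The shoelace formula gives twice the area as |((-3)·16 − 8·13) + (8·0 − 12·16) + (12·(-15) − 7·0) + (7·1 − (-12)·(-15)) + ((-12)·13 − (-3)·1)| = 850, so the area is 425.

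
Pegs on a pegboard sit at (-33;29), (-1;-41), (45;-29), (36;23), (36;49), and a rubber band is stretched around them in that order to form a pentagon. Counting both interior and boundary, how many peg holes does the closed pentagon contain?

Using the shoelace formula, 2A = |[(-33)·(-41) − (-1)·29] + [(-1)·(-29) − 45·(-41)] + [45·23 − 36·(-29)] + [36·49 − 36·23] + [36·29 − (-33)·49]| = 8932, so the area is 4466.
Along each edge there are gcd(|Δx|,|Δy|)+1 lattice points, so counting each shared vertex once the boundary has gcd(32,70) + gcd(46,12) + gcd(9,52) + gcd(0,26) + gcd(69,20) = 2+2+1+26+1 = 32.
Pick's theorem gives I = A − B/2 + 1 = 4466 − 32/2 + 1 = 4451, so the closed region contains I + B = 4451 + 32 = 4483 lattice points.

4483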